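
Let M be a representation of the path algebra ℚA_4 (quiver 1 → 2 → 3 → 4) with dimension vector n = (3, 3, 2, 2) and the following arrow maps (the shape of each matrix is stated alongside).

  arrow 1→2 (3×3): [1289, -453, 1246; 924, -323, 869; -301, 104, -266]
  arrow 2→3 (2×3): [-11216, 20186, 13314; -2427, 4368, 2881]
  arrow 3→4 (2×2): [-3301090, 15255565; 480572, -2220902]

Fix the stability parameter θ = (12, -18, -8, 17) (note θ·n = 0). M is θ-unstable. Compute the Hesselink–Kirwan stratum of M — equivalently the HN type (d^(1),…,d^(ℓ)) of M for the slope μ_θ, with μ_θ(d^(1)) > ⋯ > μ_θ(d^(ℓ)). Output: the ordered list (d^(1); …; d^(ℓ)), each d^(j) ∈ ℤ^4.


Interval decomposition of M: I[1,2], I[1,3], I[1,4], I[4,4].
HN type (ℓ=3): μ^(1)=17; μ^(2)=-3; μ^(3)=-14/3

((0, 0, 0, 2); (1, 1, 0, 0); (2, 2, 2, 0))


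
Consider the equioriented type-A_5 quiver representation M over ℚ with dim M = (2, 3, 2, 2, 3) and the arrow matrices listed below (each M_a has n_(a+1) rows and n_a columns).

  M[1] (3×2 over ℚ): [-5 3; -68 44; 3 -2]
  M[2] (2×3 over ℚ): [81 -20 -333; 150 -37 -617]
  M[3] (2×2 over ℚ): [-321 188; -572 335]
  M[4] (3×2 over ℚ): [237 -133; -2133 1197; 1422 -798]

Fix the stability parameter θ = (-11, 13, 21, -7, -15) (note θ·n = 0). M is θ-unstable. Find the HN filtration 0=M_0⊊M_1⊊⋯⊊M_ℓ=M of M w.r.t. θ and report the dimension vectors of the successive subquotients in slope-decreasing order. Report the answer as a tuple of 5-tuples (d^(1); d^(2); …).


Interval decomposition of M: I[1,4], I[1,5], I[2,2], I[5,5]^2.
HN type (ℓ=5): μ^(1)=13; μ^(2)=9; μ^(3)=3; μ^(4)=-11; μ^(5)=-15

((0, 1, 0, 0, 0); (0, 1, 1, 1, 0); (0, 1, 1, 1, 1); (2, 0, 0, 0, 0); (0, 0, 0, 0, 2))


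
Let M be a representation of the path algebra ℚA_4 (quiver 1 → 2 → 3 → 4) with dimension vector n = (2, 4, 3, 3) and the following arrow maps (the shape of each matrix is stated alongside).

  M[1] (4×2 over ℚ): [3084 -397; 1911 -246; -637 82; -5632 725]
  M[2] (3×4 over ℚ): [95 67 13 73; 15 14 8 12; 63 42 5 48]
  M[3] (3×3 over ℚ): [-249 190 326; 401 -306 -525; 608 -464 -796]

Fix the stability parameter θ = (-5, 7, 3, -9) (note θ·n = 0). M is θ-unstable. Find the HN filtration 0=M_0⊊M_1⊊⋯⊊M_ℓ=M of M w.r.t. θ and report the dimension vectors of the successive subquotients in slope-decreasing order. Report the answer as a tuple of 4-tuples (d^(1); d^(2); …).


Interval decomposition of M: I[1,3], I[1,4], I[2,2], I[2,4], I[4,4].
HN type (ℓ=5): μ^(1)=7; μ^(2)=5; μ^(3)=1/3; μ^(4)=-5; μ^(5)=-9

((0, 1, 0, 0); (0, 1, 1, 0); (0, 2, 2, 2); (2, 0, 0, 0); (0, 0, 0, 1))


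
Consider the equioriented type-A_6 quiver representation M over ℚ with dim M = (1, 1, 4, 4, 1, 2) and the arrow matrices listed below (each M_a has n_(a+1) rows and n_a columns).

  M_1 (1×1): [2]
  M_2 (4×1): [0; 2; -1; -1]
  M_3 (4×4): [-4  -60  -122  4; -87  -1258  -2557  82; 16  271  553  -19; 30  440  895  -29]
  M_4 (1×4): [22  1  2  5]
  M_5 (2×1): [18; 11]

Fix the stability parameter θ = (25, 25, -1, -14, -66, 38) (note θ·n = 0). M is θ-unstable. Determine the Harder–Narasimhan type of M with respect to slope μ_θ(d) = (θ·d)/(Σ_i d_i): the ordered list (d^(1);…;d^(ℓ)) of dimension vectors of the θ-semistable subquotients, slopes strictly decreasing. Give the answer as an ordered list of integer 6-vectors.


Barcode: M ≅ I[1,6], I[3,4]^3, I[6,6]. HN layers by μ_θ (3 steps, strictly decreasing):
  μ^(1)=38; μ^(2)=-31/5; μ^(3)=-15/2

((0, 0, 0, 0, 0, 2); (1, 1, 1, 1, 1, 0); (0, 0, 3, 3, 0, 0))


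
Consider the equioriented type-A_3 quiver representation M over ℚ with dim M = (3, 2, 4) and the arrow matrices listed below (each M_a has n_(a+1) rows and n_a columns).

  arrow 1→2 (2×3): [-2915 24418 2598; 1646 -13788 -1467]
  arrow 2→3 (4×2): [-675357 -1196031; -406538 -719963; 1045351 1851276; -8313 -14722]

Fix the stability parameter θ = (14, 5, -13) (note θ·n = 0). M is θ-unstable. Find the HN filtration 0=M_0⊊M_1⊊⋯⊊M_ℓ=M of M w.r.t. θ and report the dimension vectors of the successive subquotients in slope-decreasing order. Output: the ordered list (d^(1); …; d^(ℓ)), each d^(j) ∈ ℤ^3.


Barcode: M ≅ I[1,1], I[1,3]^2, I[3,3]^2. HN layers by μ_θ (3 steps, strictly decreasing):
  μ^(1)=14; μ^(2)=2; μ^(3)=-13

((1, 0, 0); (2, 2, 2); (0, 0, 2))


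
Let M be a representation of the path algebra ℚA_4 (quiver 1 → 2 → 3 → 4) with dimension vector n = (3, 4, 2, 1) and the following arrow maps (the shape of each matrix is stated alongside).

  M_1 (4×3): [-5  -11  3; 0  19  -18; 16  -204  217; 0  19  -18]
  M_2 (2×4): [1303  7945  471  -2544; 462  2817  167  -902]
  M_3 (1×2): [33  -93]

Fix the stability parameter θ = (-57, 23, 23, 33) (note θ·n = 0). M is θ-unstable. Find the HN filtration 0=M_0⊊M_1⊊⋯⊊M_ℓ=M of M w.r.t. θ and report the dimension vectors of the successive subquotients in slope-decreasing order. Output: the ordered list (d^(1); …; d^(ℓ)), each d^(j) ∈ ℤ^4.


Via rank(M_{q-1}∘⋯∘M_p): M ≅ I[1,2], I[1,3], I[1,4], I[2,2].
μ_θ-semistable layers: μ^(1)=33; μ^(2)=23; μ^(3)=-57

((0, 0, 0, 1); (0, 4, 2, 0); (3, 0, 0, 0))


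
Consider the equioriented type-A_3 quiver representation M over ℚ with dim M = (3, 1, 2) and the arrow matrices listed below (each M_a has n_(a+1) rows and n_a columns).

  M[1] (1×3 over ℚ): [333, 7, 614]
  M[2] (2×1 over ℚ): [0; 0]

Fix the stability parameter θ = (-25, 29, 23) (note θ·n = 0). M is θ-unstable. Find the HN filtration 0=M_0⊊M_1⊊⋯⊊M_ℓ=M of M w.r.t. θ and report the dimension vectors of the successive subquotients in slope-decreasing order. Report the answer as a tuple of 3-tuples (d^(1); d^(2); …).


Interval decomposition of M: I[1,1]^2, I[1,2], I[3,3]^2.
HN type (ℓ=3): μ^(1)=29; μ^(2)=23; μ^(3)=-25

((0, 1, 0); (0, 0, 2); (3, 0, 0))


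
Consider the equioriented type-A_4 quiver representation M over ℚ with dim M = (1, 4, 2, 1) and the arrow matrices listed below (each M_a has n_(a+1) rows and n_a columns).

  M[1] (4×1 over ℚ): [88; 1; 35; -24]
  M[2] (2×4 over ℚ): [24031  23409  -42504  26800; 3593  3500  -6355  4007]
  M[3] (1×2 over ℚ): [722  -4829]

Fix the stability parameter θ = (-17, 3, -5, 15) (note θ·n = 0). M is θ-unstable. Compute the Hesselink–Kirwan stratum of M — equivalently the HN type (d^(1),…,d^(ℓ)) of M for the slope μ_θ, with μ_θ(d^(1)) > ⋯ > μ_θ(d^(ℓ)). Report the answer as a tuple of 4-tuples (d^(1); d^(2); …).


Interval decomposition of M: I[1,4], I[2,2]^2, I[2,3].
HN type (ℓ=4): μ^(1)=15; μ^(2)=3; μ^(3)=-1; μ^(4)=-17

((0, 0, 0, 1); (0, 2, 0, 0); (0, 2, 2, 0); (1, 0, 0, 0))


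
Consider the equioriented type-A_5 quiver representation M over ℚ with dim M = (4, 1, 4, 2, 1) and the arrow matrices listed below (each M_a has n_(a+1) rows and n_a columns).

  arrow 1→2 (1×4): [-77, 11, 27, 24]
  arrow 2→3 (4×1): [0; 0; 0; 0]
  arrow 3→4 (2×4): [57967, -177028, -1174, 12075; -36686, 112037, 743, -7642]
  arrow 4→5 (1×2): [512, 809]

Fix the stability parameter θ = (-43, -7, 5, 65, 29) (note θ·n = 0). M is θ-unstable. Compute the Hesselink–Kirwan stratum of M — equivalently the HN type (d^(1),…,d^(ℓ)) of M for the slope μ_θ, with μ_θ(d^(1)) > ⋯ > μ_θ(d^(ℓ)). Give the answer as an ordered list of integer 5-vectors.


Via rank(M_{q-1}∘⋯∘M_p): M ≅ I[1,1]^3, I[1,2], I[3,3]^2, I[3,4], I[3,5].
μ_θ-semistable layers: μ^(1)=65; μ^(2)=47; μ^(3)=5; μ^(4)=-7; μ^(5)=-43

((0, 0, 0, 1, 0); (0, 0, 0, 1, 1); (0, 0, 4, 0, 0); (0, 1, 0, 0, 0); (4, 0, 0, 0, 0))


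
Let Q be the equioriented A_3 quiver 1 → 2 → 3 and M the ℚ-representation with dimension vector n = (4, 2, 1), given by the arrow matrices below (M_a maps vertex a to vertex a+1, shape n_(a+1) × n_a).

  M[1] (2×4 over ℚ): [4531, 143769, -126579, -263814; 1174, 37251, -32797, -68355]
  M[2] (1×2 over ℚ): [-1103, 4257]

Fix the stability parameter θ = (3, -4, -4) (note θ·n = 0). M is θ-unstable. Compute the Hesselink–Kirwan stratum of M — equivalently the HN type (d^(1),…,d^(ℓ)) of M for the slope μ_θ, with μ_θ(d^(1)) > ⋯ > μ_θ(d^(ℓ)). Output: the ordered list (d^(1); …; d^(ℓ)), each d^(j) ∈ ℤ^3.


Barcode: M ≅ I[1,1]^2, I[1,2], I[1,3]. HN layers by μ_θ (3 steps, strictly decreasing):
  μ^(1)=3; μ^(2)=-1/2; μ^(3)=-5/3

((2, 0, 0); (1, 1, 0); (1, 1, 1))


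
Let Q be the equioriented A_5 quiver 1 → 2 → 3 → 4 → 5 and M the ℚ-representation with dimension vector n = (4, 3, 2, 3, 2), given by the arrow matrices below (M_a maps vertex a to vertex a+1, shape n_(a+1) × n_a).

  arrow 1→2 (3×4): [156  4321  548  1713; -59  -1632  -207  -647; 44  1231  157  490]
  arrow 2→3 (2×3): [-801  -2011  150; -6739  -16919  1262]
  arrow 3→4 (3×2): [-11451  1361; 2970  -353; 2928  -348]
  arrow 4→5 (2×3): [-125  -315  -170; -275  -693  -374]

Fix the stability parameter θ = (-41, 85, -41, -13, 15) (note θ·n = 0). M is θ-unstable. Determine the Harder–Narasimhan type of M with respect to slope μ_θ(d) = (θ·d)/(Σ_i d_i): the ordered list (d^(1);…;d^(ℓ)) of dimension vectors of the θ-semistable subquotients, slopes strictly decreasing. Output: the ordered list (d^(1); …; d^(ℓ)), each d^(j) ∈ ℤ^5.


Barcode: M ≅ I[1,1], I[1,2], I[1,4], I[1,5], I[4,4], I[5,5]. HN layers by μ_θ (5 steps, strictly decreasing):
  μ^(1)=85; μ^(2)=15; μ^(3)=31/3; μ^(4)=-13; μ^(5)=-41

((0, 1, 0, 0, 0); (0, 0, 0, 0, 2); (0, 2, 2, 2, 0); (0, 0, 0, 1, 0); (4, 0, 0, 0, 0))


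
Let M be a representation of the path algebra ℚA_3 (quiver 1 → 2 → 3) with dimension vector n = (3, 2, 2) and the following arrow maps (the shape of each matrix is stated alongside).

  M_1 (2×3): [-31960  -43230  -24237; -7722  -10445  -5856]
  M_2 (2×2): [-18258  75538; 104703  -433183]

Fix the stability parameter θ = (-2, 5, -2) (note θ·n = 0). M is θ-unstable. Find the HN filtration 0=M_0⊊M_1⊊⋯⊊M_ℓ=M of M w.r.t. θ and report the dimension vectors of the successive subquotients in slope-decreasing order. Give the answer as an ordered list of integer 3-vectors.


Interval decomposition of M: I[1,1], I[1,2], I[1,3], I[3,3].
HN type (ℓ=3): μ^(1)=5; μ^(2)=3/2; μ^(3)=-2

((0, 1, 0); (0, 1, 1); (3, 0, 1))


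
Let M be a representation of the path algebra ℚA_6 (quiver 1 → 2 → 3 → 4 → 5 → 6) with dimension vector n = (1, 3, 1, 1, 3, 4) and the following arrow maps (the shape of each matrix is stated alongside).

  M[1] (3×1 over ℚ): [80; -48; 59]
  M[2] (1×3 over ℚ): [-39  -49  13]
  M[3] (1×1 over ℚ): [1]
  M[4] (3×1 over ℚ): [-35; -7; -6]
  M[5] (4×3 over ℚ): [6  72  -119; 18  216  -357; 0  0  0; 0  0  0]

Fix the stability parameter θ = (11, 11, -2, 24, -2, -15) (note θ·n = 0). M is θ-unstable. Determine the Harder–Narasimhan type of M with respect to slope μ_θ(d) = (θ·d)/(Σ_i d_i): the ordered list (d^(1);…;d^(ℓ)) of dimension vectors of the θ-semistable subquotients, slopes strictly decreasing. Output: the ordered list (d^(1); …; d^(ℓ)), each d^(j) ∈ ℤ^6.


Barcode: M ≅ I[1,5], I[2,2]^2, I[5,5], I[5,6], I[6,6]^3. HN layers by μ_θ (5 steps, strictly decreasing):
  μ^(1)=11; μ^(2)=20/3; μ^(3)=-2; μ^(4)=-17/2; μ^(5)=-15

((0, 2, 0, 1, 1, 0); (1, 1, 1, 0, 0, 0); (0, 0, 0, 0, 1, 0); (0, 0, 0, 0, 1, 1); (0, 0, 0, 0, 0, 3))


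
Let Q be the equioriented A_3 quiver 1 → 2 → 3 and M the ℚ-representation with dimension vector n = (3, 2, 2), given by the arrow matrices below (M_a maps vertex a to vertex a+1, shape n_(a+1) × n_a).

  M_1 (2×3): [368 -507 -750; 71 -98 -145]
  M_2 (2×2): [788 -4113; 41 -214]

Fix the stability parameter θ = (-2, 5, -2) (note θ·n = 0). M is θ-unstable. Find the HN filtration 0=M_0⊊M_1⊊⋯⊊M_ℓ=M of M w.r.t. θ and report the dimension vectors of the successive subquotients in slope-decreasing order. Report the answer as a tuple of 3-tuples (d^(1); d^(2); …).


Barcode: M ≅ I[1,1], I[1,3]^2. HN layers by μ_θ (2 steps, strictly decreasing):
  μ^(1)=3/2; μ^(2)=-2

((0, 2, 2); (3, 0, 0))


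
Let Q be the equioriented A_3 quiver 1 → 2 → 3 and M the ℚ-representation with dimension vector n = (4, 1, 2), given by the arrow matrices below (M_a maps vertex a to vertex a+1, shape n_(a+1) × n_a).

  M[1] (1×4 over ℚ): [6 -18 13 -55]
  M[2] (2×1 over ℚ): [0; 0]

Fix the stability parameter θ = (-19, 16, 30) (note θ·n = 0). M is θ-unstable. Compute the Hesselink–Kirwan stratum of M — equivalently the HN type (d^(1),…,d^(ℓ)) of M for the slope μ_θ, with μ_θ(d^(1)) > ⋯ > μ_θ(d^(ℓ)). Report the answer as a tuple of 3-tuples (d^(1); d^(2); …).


Interval decomposition of M: I[1,1]^3, I[1,2], I[3,3]^2.
HN type (ℓ=3): μ^(1)=30; μ^(2)=16; μ^(3)=-19

((0, 0, 2); (0, 1, 0); (4, 0, 0))


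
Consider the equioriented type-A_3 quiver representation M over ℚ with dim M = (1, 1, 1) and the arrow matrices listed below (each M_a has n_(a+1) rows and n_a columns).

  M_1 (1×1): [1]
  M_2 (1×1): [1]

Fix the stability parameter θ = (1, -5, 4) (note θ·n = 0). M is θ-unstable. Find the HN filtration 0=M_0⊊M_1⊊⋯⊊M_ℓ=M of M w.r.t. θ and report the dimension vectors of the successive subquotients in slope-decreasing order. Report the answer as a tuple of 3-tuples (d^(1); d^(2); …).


Barcode: M ≅ I[1,3]. HN layers by μ_θ (2 steps, strictly decreasing):
  μ^(1)=4; μ^(2)=-2

((0, 0, 1); (1, 1, 0))


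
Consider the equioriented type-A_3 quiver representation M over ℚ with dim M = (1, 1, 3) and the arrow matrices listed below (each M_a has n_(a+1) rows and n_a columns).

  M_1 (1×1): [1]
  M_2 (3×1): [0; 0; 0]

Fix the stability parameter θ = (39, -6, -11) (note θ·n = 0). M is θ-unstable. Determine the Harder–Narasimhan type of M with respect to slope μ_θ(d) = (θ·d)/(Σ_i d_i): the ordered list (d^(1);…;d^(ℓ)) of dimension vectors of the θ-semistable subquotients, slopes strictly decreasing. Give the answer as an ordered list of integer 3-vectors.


Via rank(M_{q-1}∘⋯∘M_p): M ≅ I[1,2], I[3,3]^3.
μ_θ-semistable layers: μ^(1)=33/2; μ^(2)=-11

((1, 1, 0); (0, 0, 3))


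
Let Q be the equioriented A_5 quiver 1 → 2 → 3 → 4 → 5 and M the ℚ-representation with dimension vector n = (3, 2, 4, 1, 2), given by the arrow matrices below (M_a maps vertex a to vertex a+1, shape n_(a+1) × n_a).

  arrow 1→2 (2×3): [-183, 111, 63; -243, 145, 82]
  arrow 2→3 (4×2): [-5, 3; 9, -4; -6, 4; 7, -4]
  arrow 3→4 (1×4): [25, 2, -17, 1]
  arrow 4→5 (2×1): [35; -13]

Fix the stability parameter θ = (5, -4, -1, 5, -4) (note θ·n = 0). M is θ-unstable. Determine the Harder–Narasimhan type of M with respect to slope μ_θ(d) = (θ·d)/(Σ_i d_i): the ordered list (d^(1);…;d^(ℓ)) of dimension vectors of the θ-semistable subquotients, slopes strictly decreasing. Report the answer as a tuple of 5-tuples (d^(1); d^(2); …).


Interval decomposition of M: I[1,1], I[1,3], I[1,5], I[3,3]^2, I[5,5].
HN type (ℓ=5): μ^(1)=5; μ^(2)=1/2; μ^(3)=0; μ^(4)=-1; μ^(5)=-4

((1, 0, 0, 0, 0); (0, 0, 0, 1, 1); (2, 2, 2, 0, 0); (0, 0, 2, 0, 0); (0, 0, 0, 0, 1))


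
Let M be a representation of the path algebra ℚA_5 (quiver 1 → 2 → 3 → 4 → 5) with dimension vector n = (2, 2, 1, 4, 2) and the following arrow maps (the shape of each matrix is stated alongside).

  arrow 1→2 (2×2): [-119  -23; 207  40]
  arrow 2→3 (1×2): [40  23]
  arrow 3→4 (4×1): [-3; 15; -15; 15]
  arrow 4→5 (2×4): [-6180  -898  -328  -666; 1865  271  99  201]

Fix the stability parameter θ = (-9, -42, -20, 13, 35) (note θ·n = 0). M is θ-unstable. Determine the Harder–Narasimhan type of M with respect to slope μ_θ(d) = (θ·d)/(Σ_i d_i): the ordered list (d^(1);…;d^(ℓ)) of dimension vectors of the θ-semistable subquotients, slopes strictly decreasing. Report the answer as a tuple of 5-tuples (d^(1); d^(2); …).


Barcode: M ≅ I[1,2], I[1,4], I[4,4], I[4,5]^2. HN layers by μ_θ (4 steps, strictly decreasing):
  μ^(1)=35; μ^(2)=13; μ^(3)=-20; μ^(4)=-51/2

((0, 0, 0, 0, 2); (0, 0, 0, 4, 0); (0, 0, 1, 0, 0); (2, 2, 0, 0, 0))


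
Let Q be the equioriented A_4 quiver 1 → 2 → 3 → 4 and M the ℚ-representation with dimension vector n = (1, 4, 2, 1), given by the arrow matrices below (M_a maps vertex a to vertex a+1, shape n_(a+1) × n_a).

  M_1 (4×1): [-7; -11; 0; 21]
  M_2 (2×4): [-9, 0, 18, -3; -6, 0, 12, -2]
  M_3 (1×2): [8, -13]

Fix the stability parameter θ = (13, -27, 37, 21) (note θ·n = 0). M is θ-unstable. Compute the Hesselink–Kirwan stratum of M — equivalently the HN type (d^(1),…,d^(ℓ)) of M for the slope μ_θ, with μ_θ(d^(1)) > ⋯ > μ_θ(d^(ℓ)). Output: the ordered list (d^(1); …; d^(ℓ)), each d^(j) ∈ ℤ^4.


Via rank(M_{q-1}∘⋯∘M_p): M ≅ I[1,2], I[2,2]^2, I[2,4], I[3,3].
μ_θ-semistable layers: μ^(1)=37; μ^(2)=29; μ^(3)=-7; μ^(4)=-27

((0, 0, 1, 0); (0, 0, 1, 1); (1, 1, 0, 0); (0, 3, 0, 0))


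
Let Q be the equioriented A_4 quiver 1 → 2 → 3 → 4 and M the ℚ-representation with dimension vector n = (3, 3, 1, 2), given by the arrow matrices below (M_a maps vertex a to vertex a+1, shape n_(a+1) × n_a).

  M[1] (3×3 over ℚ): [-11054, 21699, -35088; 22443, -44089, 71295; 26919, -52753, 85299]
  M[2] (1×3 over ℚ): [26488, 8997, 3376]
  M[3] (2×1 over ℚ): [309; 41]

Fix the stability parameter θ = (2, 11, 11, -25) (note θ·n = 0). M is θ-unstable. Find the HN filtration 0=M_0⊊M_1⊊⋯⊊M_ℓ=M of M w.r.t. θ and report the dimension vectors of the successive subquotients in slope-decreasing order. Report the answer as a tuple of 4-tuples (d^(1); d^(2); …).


Interval decomposition of M: I[1,1], I[1,2], I[1,4], I[2,2], I[4,4].
HN type (ℓ=4): μ^(1)=11; μ^(2)=2; μ^(3)=-1/4; μ^(4)=-25

((0, 2, 0, 0); (2, 0, 0, 0); (1, 1, 1, 1); (0, 0, 0, 1))


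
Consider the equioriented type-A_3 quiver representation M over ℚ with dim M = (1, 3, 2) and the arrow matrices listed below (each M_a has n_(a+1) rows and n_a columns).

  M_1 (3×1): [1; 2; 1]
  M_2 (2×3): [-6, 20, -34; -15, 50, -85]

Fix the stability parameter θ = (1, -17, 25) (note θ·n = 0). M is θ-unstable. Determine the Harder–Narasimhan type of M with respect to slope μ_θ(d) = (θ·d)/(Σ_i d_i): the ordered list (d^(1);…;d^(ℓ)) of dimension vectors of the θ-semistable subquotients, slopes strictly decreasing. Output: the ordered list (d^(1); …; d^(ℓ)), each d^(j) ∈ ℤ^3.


Interval decomposition of M: I[1,2], I[2,2], I[2,3], I[3,3].
HN type (ℓ=3): μ^(1)=25; μ^(2)=-8; μ^(3)=-17

((0, 0, 2); (1, 1, 0); (0, 2, 0))


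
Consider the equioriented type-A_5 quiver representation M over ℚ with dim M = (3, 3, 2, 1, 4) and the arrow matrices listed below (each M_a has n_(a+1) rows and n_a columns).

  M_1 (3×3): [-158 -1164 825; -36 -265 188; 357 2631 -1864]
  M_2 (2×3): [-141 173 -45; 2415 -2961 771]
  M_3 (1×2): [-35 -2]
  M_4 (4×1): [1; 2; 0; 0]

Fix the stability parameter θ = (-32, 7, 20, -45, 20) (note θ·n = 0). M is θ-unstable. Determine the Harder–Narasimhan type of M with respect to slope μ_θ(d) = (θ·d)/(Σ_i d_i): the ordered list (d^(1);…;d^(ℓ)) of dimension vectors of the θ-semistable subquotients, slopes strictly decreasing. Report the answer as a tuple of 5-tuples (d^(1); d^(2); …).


Barcode: M ≅ I[1,2], I[1,3], I[1,5], I[5,5]^3. HN layers by μ_θ (4 steps, strictly decreasing):
  μ^(1)=20; μ^(2)=7; μ^(3)=-6; μ^(4)=-32

((0, 0, 1, 0, 4); (0, 2, 0, 0, 0); (0, 1, 1, 1, 0); (3, 0, 0, 0, 0))


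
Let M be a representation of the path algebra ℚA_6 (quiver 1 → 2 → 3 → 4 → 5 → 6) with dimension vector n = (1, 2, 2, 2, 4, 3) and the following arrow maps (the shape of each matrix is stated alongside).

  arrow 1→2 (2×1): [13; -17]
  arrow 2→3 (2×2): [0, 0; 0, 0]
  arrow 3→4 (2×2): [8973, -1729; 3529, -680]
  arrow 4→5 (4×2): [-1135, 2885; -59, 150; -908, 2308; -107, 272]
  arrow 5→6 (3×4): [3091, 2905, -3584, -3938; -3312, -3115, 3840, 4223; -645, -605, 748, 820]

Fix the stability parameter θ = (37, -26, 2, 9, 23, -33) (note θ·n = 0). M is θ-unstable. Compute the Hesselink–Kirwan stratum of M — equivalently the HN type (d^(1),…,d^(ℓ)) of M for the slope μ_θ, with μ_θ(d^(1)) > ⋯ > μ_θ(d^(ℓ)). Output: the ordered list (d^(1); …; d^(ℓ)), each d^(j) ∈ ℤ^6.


Barcode: M ≅ I[1,2], I[2,2], I[3,5], I[3,6], I[5,6]^2. HN layers by μ_θ (7 steps, strictly decreasing):
  μ^(1)=23; μ^(2)=9; μ^(3)=11/2; μ^(4)=2; μ^(5)=1/4; μ^(6)=-5; μ^(7)=-26

((0, 0, 0, 0, 1, 0); (0, 0, 0, 1, 0, 0); (1, 1, 0, 0, 0, 0); (0, 0, 1, 0, 0, 0); (0, 0, 1, 1, 1, 1); (0, 0, 0, 0, 2, 2); (0, 1, 0, 0, 0, 0))


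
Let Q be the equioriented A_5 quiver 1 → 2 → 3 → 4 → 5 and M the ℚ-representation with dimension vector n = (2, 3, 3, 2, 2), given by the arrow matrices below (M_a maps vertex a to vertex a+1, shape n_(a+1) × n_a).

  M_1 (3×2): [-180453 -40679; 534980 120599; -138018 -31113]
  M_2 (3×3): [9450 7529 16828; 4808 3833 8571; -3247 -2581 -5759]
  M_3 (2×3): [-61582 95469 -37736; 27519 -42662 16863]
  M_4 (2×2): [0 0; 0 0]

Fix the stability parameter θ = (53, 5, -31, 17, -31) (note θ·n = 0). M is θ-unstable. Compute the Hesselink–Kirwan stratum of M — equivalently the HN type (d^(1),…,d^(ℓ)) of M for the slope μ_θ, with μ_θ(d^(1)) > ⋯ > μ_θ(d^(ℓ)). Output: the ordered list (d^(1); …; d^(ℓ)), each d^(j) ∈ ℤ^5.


Via rank(M_{q-1}∘⋯∘M_p): M ≅ I[1,4]^2, I[2,3], I[5,5]^2.
μ_θ-semistable layers: μ^(1)=17; μ^(2)=9; μ^(3)=-13; μ^(4)=-31

((0, 0, 0, 2, 0); (2, 2, 2, 0, 0); (0, 1, 1, 0, 0); (0, 0, 0, 0, 2))


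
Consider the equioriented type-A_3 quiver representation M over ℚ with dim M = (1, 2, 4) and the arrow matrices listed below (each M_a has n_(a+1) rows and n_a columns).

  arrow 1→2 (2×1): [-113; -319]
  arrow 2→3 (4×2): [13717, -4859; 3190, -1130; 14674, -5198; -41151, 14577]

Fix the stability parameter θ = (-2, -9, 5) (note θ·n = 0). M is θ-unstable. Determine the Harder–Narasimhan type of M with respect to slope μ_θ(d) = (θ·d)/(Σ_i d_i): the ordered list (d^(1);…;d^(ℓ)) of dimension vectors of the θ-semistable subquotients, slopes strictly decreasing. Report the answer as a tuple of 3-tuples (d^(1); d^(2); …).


Interval decomposition of M: I[1,2], I[2,3], I[3,3]^3.
HN type (ℓ=3): μ^(1)=5; μ^(2)=-11/2; μ^(3)=-9

((0, 0, 4); (1, 1, 0); (0, 1, 0))


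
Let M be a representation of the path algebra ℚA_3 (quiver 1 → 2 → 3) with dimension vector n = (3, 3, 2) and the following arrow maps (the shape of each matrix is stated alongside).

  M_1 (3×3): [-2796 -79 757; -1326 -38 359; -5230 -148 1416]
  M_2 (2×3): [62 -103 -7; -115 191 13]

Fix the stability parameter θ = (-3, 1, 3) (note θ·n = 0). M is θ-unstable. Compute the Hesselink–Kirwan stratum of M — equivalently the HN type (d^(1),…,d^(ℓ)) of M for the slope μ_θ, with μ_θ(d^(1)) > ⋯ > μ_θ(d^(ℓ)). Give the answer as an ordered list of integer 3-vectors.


Barcode: M ≅ I[1,2], I[1,3]^2. HN layers by μ_θ (3 steps, strictly decreasing):
  μ^(1)=3; μ^(2)=1; μ^(3)=-3

((0, 0, 2); (0, 3, 0); (3, 0, 0))


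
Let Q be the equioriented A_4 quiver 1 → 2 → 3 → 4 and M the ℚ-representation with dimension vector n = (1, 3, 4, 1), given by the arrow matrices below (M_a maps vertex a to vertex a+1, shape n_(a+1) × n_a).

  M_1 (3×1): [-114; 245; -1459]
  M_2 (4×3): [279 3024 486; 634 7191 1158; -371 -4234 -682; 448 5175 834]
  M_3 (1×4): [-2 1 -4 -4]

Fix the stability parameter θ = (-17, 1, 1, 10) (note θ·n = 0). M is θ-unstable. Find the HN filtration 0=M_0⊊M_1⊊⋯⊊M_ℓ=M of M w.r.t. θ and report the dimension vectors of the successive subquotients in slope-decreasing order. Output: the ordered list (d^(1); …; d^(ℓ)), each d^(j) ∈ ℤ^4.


Barcode: M ≅ I[1,4], I[2,2], I[2,3], I[3,3]^2. HN layers by μ_θ (3 steps, strictly decreasing):
  μ^(1)=10; μ^(2)=1; μ^(3)=-17

((0, 0, 0, 1); (0, 3, 4, 0); (1, 0, 0, 0))


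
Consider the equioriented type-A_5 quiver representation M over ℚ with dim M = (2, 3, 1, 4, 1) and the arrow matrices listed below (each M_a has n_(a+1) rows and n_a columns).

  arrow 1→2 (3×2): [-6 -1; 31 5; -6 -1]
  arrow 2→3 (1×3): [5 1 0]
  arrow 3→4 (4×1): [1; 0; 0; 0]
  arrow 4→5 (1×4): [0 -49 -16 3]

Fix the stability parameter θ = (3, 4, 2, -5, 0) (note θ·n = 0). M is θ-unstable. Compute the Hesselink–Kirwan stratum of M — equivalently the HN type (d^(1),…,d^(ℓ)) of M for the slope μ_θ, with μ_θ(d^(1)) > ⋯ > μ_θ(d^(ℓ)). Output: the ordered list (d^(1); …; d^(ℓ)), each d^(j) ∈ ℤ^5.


Barcode: M ≅ I[1,2], I[1,4], I[2,2], I[4,4]^2, I[4,5]. HN layers by μ_θ (5 steps, strictly decreasing):
  μ^(1)=4; μ^(2)=3; μ^(3)=1; μ^(4)=0; μ^(5)=-5

((0, 2, 0, 0, 0); (1, 0, 0, 0, 0); (1, 1, 1, 1, 0); (0, 0, 0, 0, 1); (0, 0, 0, 3, 0))


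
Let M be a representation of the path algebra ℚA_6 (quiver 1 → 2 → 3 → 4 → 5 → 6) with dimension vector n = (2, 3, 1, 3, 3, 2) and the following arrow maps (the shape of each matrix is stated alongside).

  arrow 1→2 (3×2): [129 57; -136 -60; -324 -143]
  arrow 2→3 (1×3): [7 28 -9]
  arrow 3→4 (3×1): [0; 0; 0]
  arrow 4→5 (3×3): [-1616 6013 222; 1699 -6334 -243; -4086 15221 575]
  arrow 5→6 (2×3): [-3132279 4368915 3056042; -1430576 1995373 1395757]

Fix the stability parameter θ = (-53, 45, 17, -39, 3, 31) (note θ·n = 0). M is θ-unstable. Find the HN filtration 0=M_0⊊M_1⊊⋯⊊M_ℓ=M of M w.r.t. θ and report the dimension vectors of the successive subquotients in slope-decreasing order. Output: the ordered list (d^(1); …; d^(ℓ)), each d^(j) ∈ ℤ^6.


Via rank(M_{q-1}∘⋯∘M_p): M ≅ I[1,2], I[1,3], I[2,2], I[4,5], I[4,6]^2.
μ_θ-semistable layers: μ^(1)=45; μ^(2)=31; μ^(3)=3; μ^(4)=-39; μ^(5)=-53

((0, 2, 0, 0, 0, 0); (0, 1, 1, 0, 0, 2); (0, 0, 0, 0, 3, 0); (0, 0, 0, 3, 0, 0); (2, 0, 0, 0, 0, 0))


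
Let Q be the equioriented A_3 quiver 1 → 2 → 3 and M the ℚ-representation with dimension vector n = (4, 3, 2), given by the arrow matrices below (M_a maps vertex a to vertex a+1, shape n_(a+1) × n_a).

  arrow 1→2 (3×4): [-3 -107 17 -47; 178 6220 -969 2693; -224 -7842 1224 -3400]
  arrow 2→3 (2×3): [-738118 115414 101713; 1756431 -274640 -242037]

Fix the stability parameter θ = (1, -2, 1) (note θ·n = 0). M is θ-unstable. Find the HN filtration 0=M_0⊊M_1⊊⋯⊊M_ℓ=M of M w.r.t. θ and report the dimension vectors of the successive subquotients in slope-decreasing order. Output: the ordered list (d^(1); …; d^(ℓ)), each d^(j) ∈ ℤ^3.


Barcode: M ≅ I[1,1], I[1,2], I[1,3]^2. HN layers by μ_θ (2 steps, strictly decreasing):
  μ^(1)=1; μ^(2)=-1/2

((1, 0, 2); (3, 3, 0))


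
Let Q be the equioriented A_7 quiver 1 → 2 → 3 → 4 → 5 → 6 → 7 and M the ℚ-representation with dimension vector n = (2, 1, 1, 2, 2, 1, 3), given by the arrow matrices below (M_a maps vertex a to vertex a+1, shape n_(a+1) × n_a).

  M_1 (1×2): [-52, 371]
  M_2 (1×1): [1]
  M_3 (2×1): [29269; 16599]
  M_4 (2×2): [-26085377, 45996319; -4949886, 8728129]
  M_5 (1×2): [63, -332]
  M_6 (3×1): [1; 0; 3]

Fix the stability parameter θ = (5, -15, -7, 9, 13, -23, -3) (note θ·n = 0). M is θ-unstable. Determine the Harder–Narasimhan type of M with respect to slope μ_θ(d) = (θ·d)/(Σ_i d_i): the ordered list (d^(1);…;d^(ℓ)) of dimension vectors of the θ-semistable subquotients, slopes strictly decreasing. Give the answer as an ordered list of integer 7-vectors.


Via rank(M_{q-1}∘⋯∘M_p): M ≅ I[1,1], I[1,5], I[4,7], I[7,7]^2.
μ_θ-semistable layers: μ^(1)=13; μ^(2)=9; μ^(3)=5; μ^(4)=-1; μ^(5)=-3; μ^(6)=-17/3

((0, 0, 0, 0, 1, 0, 0); (0, 0, 0, 1, 0, 0, 0); (1, 0, 0, 0, 0, 0, 0); (0, 0, 0, 1, 1, 1, 1); (0, 0, 0, 0, 0, 0, 2); (1, 1, 1, 0, 0, 0, 0))


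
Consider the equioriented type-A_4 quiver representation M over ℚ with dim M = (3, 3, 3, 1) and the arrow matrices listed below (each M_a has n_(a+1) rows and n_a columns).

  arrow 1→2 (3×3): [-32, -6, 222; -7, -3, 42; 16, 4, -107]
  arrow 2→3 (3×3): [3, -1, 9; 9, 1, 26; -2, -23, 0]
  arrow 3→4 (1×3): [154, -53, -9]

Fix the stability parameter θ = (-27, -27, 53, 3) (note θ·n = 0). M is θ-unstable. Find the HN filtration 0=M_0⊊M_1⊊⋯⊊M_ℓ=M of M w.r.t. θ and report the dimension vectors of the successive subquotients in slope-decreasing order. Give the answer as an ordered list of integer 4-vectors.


Interval decomposition of M: I[1,3]^2, I[1,4].
HN type (ℓ=3): μ^(1)=53; μ^(2)=28; μ^(3)=-27

((0, 0, 2, 0); (0, 0, 1, 1); (3, 3, 0, 0))


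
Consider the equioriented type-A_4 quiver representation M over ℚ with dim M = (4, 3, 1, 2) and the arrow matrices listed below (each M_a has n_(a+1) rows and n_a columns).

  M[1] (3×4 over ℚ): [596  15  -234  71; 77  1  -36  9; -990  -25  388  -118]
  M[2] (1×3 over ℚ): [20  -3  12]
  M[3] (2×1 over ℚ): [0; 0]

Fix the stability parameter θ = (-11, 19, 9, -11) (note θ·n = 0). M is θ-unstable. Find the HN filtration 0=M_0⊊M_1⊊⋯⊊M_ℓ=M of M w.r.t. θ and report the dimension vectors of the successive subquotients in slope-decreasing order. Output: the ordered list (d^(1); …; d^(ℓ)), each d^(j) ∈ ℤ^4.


Interval decomposition of M: I[1,1], I[1,2]^2, I[1,3], I[4,4]^2.
HN type (ℓ=3): μ^(1)=19; μ^(2)=14; μ^(3)=-11

((0, 2, 0, 0); (0, 1, 1, 0); (4, 0, 0, 2))


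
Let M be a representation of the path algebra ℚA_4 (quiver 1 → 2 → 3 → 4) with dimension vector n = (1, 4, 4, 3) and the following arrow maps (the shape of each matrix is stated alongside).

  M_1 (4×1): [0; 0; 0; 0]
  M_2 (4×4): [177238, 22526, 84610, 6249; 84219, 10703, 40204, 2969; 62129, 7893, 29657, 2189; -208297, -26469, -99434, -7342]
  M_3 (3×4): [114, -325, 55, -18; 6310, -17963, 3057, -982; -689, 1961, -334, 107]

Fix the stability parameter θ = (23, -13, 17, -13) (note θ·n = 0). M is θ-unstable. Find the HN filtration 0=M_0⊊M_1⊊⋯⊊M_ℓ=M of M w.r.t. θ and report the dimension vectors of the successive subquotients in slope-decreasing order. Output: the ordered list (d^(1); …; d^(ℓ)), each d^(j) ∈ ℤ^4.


Interval decomposition of M: I[1,1], I[2,2], I[2,3]^2, I[2,4], I[3,4], I[4,4].
HN type (ℓ=4): μ^(1)=23; μ^(2)=17; μ^(3)=2; μ^(4)=-13

((1, 0, 0, 0); (0, 0, 2, 0); (0, 0, 2, 2); (0, 4, 0, 1))


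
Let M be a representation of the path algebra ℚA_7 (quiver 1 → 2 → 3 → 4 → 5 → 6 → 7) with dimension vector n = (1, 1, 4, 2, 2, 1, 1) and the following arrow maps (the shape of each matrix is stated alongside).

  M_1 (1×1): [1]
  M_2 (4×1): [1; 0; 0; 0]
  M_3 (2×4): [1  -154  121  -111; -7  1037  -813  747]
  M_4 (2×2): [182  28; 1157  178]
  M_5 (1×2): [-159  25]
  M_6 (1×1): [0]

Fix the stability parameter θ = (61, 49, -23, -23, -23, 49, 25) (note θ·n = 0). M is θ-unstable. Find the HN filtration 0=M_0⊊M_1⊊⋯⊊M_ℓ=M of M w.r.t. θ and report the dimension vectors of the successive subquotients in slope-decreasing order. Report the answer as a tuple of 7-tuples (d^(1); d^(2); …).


Via rank(M_{q-1}∘⋯∘M_p): M ≅ I[1,6], I[3,3]^2, I[3,4], I[5,5], I[7,7].
μ_θ-semistable layers: μ^(1)=49; μ^(2)=25; μ^(3)=41/5; μ^(4)=-23

((0, 0, 0, 0, 0, 1, 0); (0, 0, 0, 0, 0, 0, 1); (1, 1, 1, 1, 1, 0, 0); (0, 0, 3, 1, 1, 0, 0))


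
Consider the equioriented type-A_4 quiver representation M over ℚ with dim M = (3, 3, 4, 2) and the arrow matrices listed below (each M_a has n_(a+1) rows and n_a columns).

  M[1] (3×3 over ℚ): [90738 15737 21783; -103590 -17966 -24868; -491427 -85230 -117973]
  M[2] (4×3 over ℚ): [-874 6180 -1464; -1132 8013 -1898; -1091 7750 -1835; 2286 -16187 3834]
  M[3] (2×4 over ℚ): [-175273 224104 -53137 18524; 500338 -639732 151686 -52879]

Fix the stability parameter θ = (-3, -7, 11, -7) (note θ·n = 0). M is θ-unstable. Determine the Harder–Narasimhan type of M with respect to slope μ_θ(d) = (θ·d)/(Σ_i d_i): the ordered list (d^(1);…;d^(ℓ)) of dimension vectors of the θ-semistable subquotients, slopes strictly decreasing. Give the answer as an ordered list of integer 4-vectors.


Barcode: M ≅ I[1,1], I[1,4]^2, I[2,3], I[3,3]. HN layers by μ_θ (5 steps, strictly decreasing):
  μ^(1)=11; μ^(2)=2; μ^(3)=-3; μ^(4)=-5; μ^(5)=-7

((0, 0, 2, 0); (0, 0, 2, 2); (1, 0, 0, 0); (2, 2, 0, 0); (0, 1, 0, 0))


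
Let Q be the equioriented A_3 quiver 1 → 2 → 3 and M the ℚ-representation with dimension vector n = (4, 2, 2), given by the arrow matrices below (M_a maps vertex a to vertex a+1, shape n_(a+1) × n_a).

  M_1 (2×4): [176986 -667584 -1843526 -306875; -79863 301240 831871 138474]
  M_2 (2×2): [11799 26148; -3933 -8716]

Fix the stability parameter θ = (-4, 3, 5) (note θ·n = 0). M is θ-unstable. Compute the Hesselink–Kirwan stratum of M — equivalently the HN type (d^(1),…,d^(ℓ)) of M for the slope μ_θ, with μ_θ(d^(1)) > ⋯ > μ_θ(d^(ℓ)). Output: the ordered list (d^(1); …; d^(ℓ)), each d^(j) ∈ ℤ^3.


Barcode: M ≅ I[1,1]^2, I[1,2], I[1,3], I[3,3]. HN layers by μ_θ (3 steps, strictly decreasing):
  μ^(1)=5; μ^(2)=3; μ^(3)=-4

((0, 0, 2); (0, 2, 0); (4, 0, 0))


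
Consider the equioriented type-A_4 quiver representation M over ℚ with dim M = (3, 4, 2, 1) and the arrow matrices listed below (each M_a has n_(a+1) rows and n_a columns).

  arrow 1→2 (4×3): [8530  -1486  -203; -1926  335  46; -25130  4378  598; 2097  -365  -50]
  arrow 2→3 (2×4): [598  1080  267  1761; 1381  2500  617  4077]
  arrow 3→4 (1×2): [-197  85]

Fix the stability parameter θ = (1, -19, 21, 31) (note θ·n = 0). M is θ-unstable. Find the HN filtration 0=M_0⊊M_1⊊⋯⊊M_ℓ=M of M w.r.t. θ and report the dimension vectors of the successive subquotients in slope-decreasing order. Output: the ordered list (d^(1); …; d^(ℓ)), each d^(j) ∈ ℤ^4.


Barcode: M ≅ I[1,2], I[1,3], I[1,4], I[2,2]. HN layers by μ_θ (4 steps, strictly decreasing):
  μ^(1)=31; μ^(2)=21; μ^(3)=-9; μ^(4)=-19

((0, 0, 0, 1); (0, 0, 2, 0); (3, 3, 0, 0); (0, 1, 0, 0))


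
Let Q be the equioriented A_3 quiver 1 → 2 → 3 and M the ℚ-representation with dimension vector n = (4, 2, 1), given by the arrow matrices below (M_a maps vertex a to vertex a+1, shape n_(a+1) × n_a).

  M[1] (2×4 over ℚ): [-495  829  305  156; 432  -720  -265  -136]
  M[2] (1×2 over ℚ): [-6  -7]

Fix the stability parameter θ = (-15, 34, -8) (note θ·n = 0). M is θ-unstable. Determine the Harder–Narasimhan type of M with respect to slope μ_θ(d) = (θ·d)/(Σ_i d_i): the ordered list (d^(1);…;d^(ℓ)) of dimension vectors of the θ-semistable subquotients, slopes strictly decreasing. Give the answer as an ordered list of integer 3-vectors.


Via rank(M_{q-1}∘⋯∘M_p): M ≅ I[1,1]^2, I[1,2], I[1,3].
μ_θ-semistable layers: μ^(1)=34; μ^(2)=13; μ^(3)=-15

((0, 1, 0); (0, 1, 1); (4, 0, 0))


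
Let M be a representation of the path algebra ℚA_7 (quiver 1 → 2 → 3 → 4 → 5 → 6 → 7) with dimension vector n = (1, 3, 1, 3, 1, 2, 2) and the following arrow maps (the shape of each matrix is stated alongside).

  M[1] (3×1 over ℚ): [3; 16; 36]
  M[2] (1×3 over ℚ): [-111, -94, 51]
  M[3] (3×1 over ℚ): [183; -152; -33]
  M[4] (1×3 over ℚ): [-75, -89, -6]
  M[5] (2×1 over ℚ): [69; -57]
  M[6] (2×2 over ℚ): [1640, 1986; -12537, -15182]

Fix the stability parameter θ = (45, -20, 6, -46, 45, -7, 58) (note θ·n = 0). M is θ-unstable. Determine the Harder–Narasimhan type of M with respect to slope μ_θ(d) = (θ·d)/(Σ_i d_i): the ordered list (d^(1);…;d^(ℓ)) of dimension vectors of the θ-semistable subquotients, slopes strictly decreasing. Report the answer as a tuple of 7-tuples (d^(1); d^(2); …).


Barcode: M ≅ I[1,7], I[2,2]^2, I[4,4]^2, I[6,7]. HN layers by μ_θ (6 steps, strictly decreasing):
  μ^(1)=58; μ^(2)=19; μ^(3)=-15/4; μ^(4)=-7; μ^(5)=-20; μ^(6)=-46

((0, 0, 0, 0, 0, 0, 2); (0, 0, 0, 0, 1, 1, 0); (1, 1, 1, 1, 0, 0, 0); (0, 0, 0, 0, 0, 1, 0); (0, 2, 0, 0, 0, 0, 0); (0, 0, 0, 2, 0, 0, 0))


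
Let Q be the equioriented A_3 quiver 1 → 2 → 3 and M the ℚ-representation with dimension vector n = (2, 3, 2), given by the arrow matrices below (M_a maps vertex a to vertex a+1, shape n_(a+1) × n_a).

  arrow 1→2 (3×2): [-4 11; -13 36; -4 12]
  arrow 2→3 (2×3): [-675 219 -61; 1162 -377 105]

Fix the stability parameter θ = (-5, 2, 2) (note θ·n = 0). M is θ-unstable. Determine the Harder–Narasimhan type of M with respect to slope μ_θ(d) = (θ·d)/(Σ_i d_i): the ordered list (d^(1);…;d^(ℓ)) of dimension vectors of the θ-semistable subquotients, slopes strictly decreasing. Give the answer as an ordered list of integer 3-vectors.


Via rank(M_{q-1}∘⋯∘M_p): M ≅ I[1,3]^2, I[2,2].
μ_θ-semistable layers: μ^(1)=2; μ^(2)=-5

((0, 3, 2); (2, 0, 0))


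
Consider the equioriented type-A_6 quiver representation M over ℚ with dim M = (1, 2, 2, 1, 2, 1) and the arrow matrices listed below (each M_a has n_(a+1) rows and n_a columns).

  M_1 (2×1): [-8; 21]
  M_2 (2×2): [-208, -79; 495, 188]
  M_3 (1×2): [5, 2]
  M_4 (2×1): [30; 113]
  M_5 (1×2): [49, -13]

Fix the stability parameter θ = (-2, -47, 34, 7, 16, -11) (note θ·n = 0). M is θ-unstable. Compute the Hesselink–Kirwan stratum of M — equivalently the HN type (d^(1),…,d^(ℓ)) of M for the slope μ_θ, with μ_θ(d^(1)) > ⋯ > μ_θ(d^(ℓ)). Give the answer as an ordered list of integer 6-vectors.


Barcode: M ≅ I[1,6], I[2,3], I[5,5]. HN layers by μ_θ (5 steps, strictly decreasing):
  μ^(1)=34; μ^(2)=16; μ^(3)=23/2; μ^(4)=-49/2; μ^(5)=-47

((0, 0, 1, 0, 0, 0); (0, 0, 0, 0, 1, 0); (0, 0, 1, 1, 1, 1); (1, 1, 0, 0, 0, 0); (0, 1, 0, 0, 0, 0))


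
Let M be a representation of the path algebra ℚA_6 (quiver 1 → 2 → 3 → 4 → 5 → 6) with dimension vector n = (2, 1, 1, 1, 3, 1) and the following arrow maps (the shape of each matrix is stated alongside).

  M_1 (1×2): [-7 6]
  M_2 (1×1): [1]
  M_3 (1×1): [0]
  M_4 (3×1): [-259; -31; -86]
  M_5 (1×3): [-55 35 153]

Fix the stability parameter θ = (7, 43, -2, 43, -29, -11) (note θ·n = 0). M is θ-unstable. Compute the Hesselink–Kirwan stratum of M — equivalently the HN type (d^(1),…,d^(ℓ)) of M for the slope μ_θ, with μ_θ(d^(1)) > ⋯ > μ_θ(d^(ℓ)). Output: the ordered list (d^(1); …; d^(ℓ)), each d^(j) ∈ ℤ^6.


Via rank(M_{q-1}∘⋯∘M_p): M ≅ I[1,1], I[1,3], I[4,6], I[5,5]^2.
μ_θ-semistable layers: μ^(1)=41/2; μ^(2)=7; μ^(3)=1; μ^(4)=-29

((0, 1, 1, 0, 0, 0); (2, 0, 0, 0, 0, 0); (0, 0, 0, 1, 1, 1); (0, 0, 0, 0, 2, 0))


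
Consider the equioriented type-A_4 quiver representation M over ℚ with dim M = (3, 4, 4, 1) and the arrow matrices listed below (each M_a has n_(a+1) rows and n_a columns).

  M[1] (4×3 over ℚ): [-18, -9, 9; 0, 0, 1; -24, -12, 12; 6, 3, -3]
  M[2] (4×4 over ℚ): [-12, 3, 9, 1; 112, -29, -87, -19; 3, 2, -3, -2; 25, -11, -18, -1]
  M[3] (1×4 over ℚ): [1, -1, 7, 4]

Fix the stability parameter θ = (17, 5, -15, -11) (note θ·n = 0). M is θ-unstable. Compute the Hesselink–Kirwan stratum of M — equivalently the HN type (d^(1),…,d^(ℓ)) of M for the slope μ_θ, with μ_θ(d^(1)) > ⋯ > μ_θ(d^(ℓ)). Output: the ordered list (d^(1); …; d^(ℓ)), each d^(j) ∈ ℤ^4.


Via rank(M_{q-1}∘⋯∘M_p): M ≅ I[1,1], I[1,3], I[1,4], I[2,3]^2.
μ_θ-semistable layers: μ^(1)=17; μ^(2)=7/3; μ^(3)=-1; μ^(4)=-5

((1, 0, 0, 0); (1, 1, 1, 0); (1, 1, 1, 1); (0, 2, 2, 0))


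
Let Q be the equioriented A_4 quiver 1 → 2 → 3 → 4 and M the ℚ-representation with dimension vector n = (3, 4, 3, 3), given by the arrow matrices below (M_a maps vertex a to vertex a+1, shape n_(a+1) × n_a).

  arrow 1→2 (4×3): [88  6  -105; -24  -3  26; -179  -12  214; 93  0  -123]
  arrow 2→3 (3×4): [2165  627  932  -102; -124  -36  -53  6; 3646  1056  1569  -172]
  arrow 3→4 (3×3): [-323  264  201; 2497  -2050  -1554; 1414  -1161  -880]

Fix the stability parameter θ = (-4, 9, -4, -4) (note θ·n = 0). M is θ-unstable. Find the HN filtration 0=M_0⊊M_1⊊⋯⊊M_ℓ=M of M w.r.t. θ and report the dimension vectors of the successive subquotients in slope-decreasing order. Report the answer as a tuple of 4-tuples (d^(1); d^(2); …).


Via rank(M_{q-1}∘⋯∘M_p): M ≅ I[1,2], I[1,4]^2, I[2,4].
μ_θ-semistable layers: μ^(1)=9; μ^(2)=1/3; μ^(3)=-4

((0, 1, 0, 0); (0, 3, 3, 3); (3, 0, 0, 0))
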